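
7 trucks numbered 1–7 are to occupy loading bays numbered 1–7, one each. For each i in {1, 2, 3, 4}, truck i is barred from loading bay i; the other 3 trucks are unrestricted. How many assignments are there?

Let Aᵢ (for 1 ≤ i ≤ 4) be the placements that put truck i in its forbidden loading bay. Any j of these fix j positions, leaving (7−j)! ways to fill the rest, and there are C(4,j) ways to pick which j.
By inclusion–exclusion, the number of valid placements is Σ_{j=0}^{4} (−1)^j C(4,j)·(7−j)!.
Computing: 5040 − 2880 + 720 − 96 + 6 = 2790.

2790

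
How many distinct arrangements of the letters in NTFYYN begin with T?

With the first slot taken by T, it remains to arrange the other 5 letters (NFYYN).
Those 5 letters have N appearing twice and Y appearing twice, giving (5)!/(2!·2!) = 30.

30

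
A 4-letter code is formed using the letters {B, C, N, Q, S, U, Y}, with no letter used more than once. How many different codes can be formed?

840

With no repetition, fill the 4 letters in order: 7 choices, then 6, down to 4.
7 × 6 × 5 × 4 = 840.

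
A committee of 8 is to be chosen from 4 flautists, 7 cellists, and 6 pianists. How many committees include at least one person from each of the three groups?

With no constraint there are C(17,8) = 24310 possible selections.
Subtract selections that omit an entire group: no flautists → C(13,8) = 1287; no cellists → C(10,8) = 45; no pianists → C(11,8) = 165.
Add back selections omitting two groups (i.e. drawn from a single group): C(4,8) + C(7,8) + C(6,8) = 0.
By inclusion–exclusion: 24310 − 1497 + 0 = 22813.

22813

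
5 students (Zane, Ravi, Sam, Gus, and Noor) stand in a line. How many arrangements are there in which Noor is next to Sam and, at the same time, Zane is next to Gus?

Treat {Noor,Sam} as one block (2 orders) and {Zane,Gus} as another (2 orders).
That leaves 3 units to arrange: 2 × 2 × 3! = 4 × 6 = 24.

24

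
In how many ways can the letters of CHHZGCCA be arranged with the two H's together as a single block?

840

Treat the 2 copies of H as a single block. The multiset to arrange is then {HH, A, C, C, C, G, Z}, 7 items in all.
That gives (7)!/(3!) = 840 arrangements.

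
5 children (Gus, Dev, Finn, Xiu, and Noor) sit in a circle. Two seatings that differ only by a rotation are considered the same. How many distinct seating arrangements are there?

Fix one person's seat to break rotational symmetry; the remaining 4 people can be arranged in (4)! = 24 ways.

24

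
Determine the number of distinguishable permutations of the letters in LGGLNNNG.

560

Letter multiplicities in LGGLNNNG: G×3, L×2, N×3.
Dividing 8! = 40320 by 3!·3!·2! = 72 for the repeated letters gives 560.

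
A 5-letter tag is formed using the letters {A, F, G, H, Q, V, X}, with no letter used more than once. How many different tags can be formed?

2520

Choose and order 5 of the 7 symbols: the first letter has 7 options, the next 6, and so on down to 3.
7 × 6 × 5 × 4 × 3 = 2520.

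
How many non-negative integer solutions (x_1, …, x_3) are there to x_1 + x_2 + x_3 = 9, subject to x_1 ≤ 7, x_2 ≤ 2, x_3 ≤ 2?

6

Without the upper bounds there are C(11,2) = 55 ways to split 9 among 3 variables.
Subtract solutions that violate a single cap (substitute x_i' = x_i − (cap_i+1)): x_1 ≥ 8 gives C(3,2) = 3; x_2 ≥ 3 gives C(8,2) = 28; x_3 ≥ 3 gives C(8,2) = 28. Together 59.
Add back pairs where two caps are both exceeded: 0 + 0 + 10 = 10.
By inclusion–exclusion the count is 55 − 59 + 10 = 6.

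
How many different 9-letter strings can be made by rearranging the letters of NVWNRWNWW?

The 9 letters of NVWNRWNWW have repeats: N appearing 3 times and W appearing 4 times.
So there are 9! / (4!·3!) = 2520 distinguishable arrangements.

2520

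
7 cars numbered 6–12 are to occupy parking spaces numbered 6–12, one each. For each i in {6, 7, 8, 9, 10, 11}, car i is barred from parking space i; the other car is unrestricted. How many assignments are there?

2119

Let Aᵢ (for 6 ≤ i ≤ 11) be the placements that put car i in its forbidden parking space. Any j of these fix j positions, leaving (7−j)! ways to fill the rest, and there are C(6,j) ways to pick which j.
By inclusion–exclusion, the number of valid placements is Σ_{j=0}^{6} (−1)^j C(6,j)·(7−j)!.
Computing: 5040 − 4320 + 1800 − 480 + 90 − 12 + 1 = 2119.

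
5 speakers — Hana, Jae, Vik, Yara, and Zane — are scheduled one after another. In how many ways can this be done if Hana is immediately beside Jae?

Glue Hana and Jae into one block (2 internal orders), leaving 4 units to arrange in a row.
That gives 2 × 4! = 2 × 24 = 48.

48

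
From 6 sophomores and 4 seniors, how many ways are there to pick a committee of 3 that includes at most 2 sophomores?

100

Split by how many sophomores are chosen (0 through 2).
Sum: C(6,0)·C(4,3) + C(6,1)·C(4,2) + C(6,2)·C(4,1) = 4 + 36 + 60 = 100.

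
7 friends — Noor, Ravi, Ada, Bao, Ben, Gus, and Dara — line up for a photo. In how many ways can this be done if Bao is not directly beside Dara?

There are 7! = 5040 arrangements in all. If Bao and Dara are adjacent, merging them into one block gives 2·(6)! = 1440 arrangements.
So 5040 − 1440 = 3600 arrangements keep them apart.

3600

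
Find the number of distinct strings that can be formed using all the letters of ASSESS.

30

ASSESS has 6 letters with S appearing 4 times.
So there are 6! / (4!) = 30 distinguishable arrangements.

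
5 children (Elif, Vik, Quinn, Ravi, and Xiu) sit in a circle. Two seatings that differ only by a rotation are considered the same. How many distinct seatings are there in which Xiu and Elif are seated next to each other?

Glue Xiu and Elif into a block (2 internal orders). Seating 4 units around a circle gives (3)! arrangements.
So 2 × (3)! = 2 × 6 = 12.

12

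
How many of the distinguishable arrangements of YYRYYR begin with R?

Fix R in the first position and arrange the remaining 5 letters.
Those 5 letters have Y appearing 4 times, giving (5)!/(4!) = 5.

5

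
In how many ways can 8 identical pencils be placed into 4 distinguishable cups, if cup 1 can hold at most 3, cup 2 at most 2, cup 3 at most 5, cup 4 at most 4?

Ignoring the caps, the number of non-negative solutions to x_1+…+x_4 = 8 is C(11,3) = 165.
Subtract solutions that violate a single cap (substitute x_i' = x_i − (cap_i+1)): x_1 ≥ 4 gives C(7,3) = 35; x_2 ≥ 3 gives C(8,3) = 56; x_3 ≥ 6 gives C(5,3) = 10; x_4 ≥ 5 gives C(6,3) = 20. Together 121.
Add back pairs where two caps are both exceeded: 4 + 0 + 0 + 0 + 1 + 0 = 5.
By inclusion–exclusion the count is 165 − 121 + 5 = 49.

49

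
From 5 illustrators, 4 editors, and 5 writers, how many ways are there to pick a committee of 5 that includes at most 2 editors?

Split by how many editors are chosen (0 through 2).
Sum: C(4,0)·C(10,5) + C(4,1)·C(10,4) + C(4,2)·C(10,3) = 252 + 840 + 720 = 1812.

1812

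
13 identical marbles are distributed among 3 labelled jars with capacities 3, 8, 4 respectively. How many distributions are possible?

6

By stars and bars, unrestricted non-negative solutions to x_1+…+x_3 = 13 number C(13+2,2) = 105.
Subtract solutions that violate a single cap (substitute x_i' = x_i − (cap_i+1)): x_1 ≥ 4 gives C(11,2) = 55; x_2 ≥ 9 gives C(6,2) = 15; x_3 ≥ 5 gives C(10,2) = 45. Together 115.
Add back pairs where two caps are both exceeded: 1 + 15 + 0 = 16.
By inclusion–exclusion the count is 105 − 115 + 16 = 6.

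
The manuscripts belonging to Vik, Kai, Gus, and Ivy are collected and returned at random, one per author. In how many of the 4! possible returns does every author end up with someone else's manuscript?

9

Count assignments avoiding every fixed point. For any j of the 4 authors fixed to their own manuscript, the other 4−j can be arranged in (4−j)! ways.
By inclusion–exclusion this is Σ_{j=0}^{4} (−1)^j C(4,j)·(4−j)!.
Computing: 24 − 24 + 12 − 4 + 1 = 9.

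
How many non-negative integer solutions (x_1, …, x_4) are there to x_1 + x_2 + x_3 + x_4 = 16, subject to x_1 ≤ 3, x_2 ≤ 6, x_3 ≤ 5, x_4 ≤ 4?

Ignoring the caps, the number of non-negative solutions to x_1+…+x_4 = 16 is C(19,3) = 969.
Subtract solutions that violate a single cap (substitute x_i' = x_i − (cap_i+1)): x_1 ≥ 4 gives C(15,3) = 455; x_2 ≥ 7 gives C(12,3) = 220; x_3 ≥ 6 gives C(13,3) = 286; x_4 ≥ 5 gives C(14,3) = 364. Together 1325.
Add back pairs where two caps are both exceeded: 56 + 84 + 120 + 20 + 35 + 56 = 371.
Subtract triples: 0 + 1 + 4 + 0 = 5.
By inclusion–exclusion the count is 969 − 1325 + 371 − 5 = 10.

10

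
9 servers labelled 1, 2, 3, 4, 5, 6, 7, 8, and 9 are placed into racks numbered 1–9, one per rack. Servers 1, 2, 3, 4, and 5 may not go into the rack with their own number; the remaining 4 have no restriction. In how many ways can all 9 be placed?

205056

Let Aᵢ (for 1 ≤ i ≤ 5) be the placements that put server i in its forbidden rack. Any j of these fix j positions, leaving (9−j)! ways to fill the rest, and there are C(5,j) ways to pick which j.
By inclusion–exclusion, the number of valid placements is Σ_{j=0}^{5} (−1)^j C(5,j)·(9−j)!.
Computing: 362880 − 201600 + 50400 − 7200 + 600 − 24 = 205056.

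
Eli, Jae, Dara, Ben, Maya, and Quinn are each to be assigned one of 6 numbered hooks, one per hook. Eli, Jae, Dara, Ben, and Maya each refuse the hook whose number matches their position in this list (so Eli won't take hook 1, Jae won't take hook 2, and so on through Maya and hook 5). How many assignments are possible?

Let Aᵢ (for 1 ≤ i ≤ 5) be the placements that put person i in their forbidden hook. Any j of these fix j positions, leaving (6−j)! ways to fill the rest, and there are C(5,j) ways to pick which j.
By inclusion–exclusion, the number of valid placements is Σ_{j=0}^{5} (−1)^j C(5,j)·(6−j)!.
Computing: 720 − 600 + 240 − 60 + 10 − 1 = 309.

309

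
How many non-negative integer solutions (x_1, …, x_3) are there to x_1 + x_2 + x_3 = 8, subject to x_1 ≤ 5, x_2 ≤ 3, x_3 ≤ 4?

14

Ignoring the caps, the number of non-negative solutions to x_1+…+x_3 = 8 is C(10,2) = 45.
Subtract solutions that violate a single cap (substitute x_i' = x_i − (cap_i+1)): x_1 ≥ 6 gives C(4,2) = 6; x_2 ≥ 4 gives C(6,2) = 15; x_3 ≥ 5 gives C(5,2) = 10. Together 31.
No two caps can be exceeded simultaneously, so the pair terms are all 0.
By inclusion–exclusion the count is 45 − 31 + 0 = 14.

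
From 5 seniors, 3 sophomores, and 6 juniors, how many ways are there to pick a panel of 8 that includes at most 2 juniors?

469

Split by how many juniors are chosen (0 through 2).
Sum: C(6,0)·C(8,8) + C(6,1)·C(8,7) + C(6,2)·C(8,6) = 1 + 48 + 420 = 469.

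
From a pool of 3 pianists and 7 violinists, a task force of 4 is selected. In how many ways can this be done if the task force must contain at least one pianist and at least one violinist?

175

With no constraint there are C(10,4) = 210 possible selections.
Subtract selections that omit an entire group: no pianists → C(7,4) = 35; no violinists → C(3,4) = 0.
Both groups omitted at once is impossible, so 210 − 35 = 175.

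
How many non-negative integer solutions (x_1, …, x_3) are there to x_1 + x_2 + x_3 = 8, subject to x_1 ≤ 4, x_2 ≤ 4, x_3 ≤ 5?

By stars and bars, unrestricted non-negative solutions to x_1+…+x_3 = 8 number C(8+2,2) = 45.
Subtract solutions that violate a single cap (substitute x_i' = x_i − (cap_i+1)): x_1 ≥ 5 gives C(5,2) = 10; x_2 ≥ 5 gives C(5,2) = 10; x_3 ≥ 6 gives C(4,2) = 6. Together 26.
No two caps can be exceeded simultaneously, so the pair terms are all 0.
By inclusion–exclusion the count is 45 − 26 + 0 = 19.

19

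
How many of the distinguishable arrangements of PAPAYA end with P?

With the last slot taken by P, it remains to arrange the other 5 letters (APAYA).
Those 5 letters have A appearing 3 times, giving (5)!/(3!) = 20.

20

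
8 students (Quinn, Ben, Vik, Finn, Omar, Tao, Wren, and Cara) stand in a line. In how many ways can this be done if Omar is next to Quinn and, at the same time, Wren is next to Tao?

2880

Treat {Omar,Quinn} as one block (2 orders) and {Wren,Tao} as another (2 orders).
That leaves 6 units to arrange: 2 × 2 × 6! = 4 × 720 = 2880.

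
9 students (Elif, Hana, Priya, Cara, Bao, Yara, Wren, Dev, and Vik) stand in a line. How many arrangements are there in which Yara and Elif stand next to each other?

80640

Glue Yara and Elif into one block (2 internal orders), leaving 8 units to arrange in a row.
That gives 2 × 8! = 2 × 40320 = 80640.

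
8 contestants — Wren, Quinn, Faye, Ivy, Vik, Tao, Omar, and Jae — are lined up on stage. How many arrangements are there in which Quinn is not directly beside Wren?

30240

There are 8! = 40320 arrangements in all. If Quinn and Wren are adjacent, merging them into one block gives 2·(7)! = 10080 arrangements.
Complementary counting: 40320 − 10080 = 30240.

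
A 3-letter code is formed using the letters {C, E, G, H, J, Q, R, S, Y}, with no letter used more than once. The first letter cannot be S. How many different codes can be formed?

448

The first letter has 9−1 = 8 choices (anything except S).
The remaining 2 letters are filled from the other 8 symbols without repetition: 8 × 7 = 56.
Total: 8 × 56 = 448.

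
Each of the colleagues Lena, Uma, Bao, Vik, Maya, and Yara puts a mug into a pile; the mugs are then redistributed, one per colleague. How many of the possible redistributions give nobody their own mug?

265

Let Aᵢ be the assignments in which colleague i gets their own mug. We want the size of the complement of A₁∪…∪A_6.
By inclusion–exclusion this is Σ_{j=0}^{6} (−1)^j C(6,j)·(6−j)!.
Computing: 720 − 720 + 360 − 120 + 30 − 6 + 1 = 265.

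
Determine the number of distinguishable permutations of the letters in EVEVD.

Letter multiplicities in EVEVD: D×1, E×2, V×2.
The number of distinct arrangements is 5!/(2!·2!) = 120/4 = 30.

30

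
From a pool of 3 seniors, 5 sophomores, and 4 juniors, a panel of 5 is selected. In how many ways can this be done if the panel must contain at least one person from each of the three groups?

590

Total 5-person selections from all 12: C(12,5) = 792.
Subtract selections that omit an entire group: no seniors → C(9,5) = 126; no sophomores → C(7,5) = 21; no juniors → C(8,5) = 56.
Add back selections omitting two groups (i.e. drawn from a single group): C(3,5) + C(5,5) + C(4,5) = 1.
By inclusion–exclusion: 792 − 203 + 1 = 590.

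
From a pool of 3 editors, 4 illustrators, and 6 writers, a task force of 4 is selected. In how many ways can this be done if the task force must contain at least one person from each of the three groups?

Unrestricted: C(13,4) = 715 ways to pick any 4 of the 13.
Selections missing a whole group: no editors → C(10,4) = 210; no illustrators → C(9,4) = 126; no writers → C(7,4) = 35.
Add back selections omitting two groups (i.e. drawn from a single group): C(3,4) + C(4,4) + C(6,4) = 16.
By inclusion–exclusion: 715 − 371 + 16 = 360.

360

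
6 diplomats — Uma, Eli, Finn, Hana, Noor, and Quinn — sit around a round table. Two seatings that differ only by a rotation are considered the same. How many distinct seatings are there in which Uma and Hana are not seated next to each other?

72

All circular seatings of 6 people number (5)! = 120.
Those with Uma next to Hana: fuse the pair into one unit and seat 5 units around a circle — 2·(4)! = 48.
Subtracting, 120 − 48 = 72.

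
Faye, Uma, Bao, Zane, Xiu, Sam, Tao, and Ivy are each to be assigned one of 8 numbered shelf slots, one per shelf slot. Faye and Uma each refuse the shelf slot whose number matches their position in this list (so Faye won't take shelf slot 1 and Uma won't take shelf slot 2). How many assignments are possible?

30960

Let Aᵢ (for i ∈ {1, 2}) be the placements that put person i in their forbidden shelf slot. Any j of these fix j positions, leaving (8−j)! ways to fill the rest, and there are C(2,j) ways to pick which j.
By inclusion–exclusion, the number of valid placements is Σ_{j=0}^{2} (−1)^j C(2,j)·(8−j)!.
Computing: 40320 − 10080 + 720 = 30960.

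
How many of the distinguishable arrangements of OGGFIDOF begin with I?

630

With the first slot taken by I, it remains to arrange the other 7 letters (OGGFDOF).
Those 7 letters have F appearing twice, G appearing twice, and O appearing twice, giving (7)!/(2!·2!·2!) = 630.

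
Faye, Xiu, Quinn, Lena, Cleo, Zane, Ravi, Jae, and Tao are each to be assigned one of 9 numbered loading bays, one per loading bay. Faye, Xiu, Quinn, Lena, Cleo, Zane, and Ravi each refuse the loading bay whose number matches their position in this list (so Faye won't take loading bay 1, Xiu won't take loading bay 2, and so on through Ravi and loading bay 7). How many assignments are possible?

Let Aᵢ (for 1 ≤ i ≤ 7) be the placements that put person i in their forbidden loading bay. Any j of these fix j positions, leaving (9−j)! ways to fill the rest, and there are C(7,j) ways to pick which j.
By inclusion–exclusion, the number of valid placements is Σ_{j=0}^{7} (−1)^j C(7,j)·(9−j)!.
Computing: 362880 − 282240 + 105840 − 25200 + 4200 − 504 + 42 − 2 = 165016.

165016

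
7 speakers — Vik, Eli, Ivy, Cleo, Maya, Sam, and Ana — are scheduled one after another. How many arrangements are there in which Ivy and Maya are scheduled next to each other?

Treat {Ivy, Maya} as a single unit. There are 6 units to order, and the pair itself can be ordered 2 ways.
That gives 2 × 6! = 2 × 720 = 1440.

1440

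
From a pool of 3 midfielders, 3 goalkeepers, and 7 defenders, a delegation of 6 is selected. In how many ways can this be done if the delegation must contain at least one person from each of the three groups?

1302

Unrestricted: C(13,6) = 1716 ways to pick any 6 of the 13.
Subtract selections that omit an entire group: no midfielders → C(10,6) = 210; no goalkeepers → C(10,6) = 210; no defenders → C(6,6) = 1.
Add back selections omitting two groups (i.e. drawn from a single group): C(3,6) + C(3,6) + C(7,6) = 7.
By inclusion–exclusion: 1716 − 421 + 7 = 1302.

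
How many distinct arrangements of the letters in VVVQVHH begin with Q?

15

Fix Q in the first position and arrange the remaining 6 letters.
Those 6 letters have H appearing twice and V appearing 4 times, giving (6)!/(4!·2!) = 15.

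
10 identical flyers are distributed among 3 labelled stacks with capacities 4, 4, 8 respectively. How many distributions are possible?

Ignoring the caps, the number of non-negative solutions to x_1+…+x_3 = 10 is C(12,2) = 66.
Subtract solutions that violate a single cap (substitute x_i' = x_i − (cap_i+1)): x_1 ≥ 5 gives C(7,2) = 21; x_2 ≥ 5 gives C(7,2) = 21; x_3 ≥ 9 gives C(3,2) = 3. Together 45.
Add back pairs where two caps are both exceeded: 1 + 0 + 0 = 1.
By inclusion–exclusion the count is 66 − 45 + 1 = 22.

22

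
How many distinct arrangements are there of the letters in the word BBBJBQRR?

BBBJBQRR has 8 letters with B appearing 4 times and R appearing twice.
Dividing 8! = 40320 by 4!·2! = 48 for the repeated letters gives 840.

840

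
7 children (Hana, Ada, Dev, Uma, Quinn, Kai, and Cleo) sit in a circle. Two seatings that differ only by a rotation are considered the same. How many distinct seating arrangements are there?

Seat Hana anywhere (absorbing the rotational symmetry), then permute the other 6: (6)! = 720.

720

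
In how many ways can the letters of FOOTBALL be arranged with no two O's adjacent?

Total arrangements of FOOTBALL: 8!/(2!·2!) = 10080.
If the two O's are adjacent, glue them into one block, leaving 7 items to arrange: (7)!/(2!) = 2520 ways.
Hence 10080 − 2520 = 7560.

7560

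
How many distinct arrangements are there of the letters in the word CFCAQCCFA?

3780

The 9 letters of CFCAQCCFA have repeats: A appearing twice, C appearing 4 times, and F appearing twice.
Dividing 9! = 362880 by 4!·2!·2! = 96 for the repeated letters gives 3780.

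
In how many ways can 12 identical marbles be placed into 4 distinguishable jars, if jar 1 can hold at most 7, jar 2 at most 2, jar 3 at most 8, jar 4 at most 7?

By stars and bars, unrestricted non-negative solutions to x_1+…+x_4 = 12 number C(12+3,3) = 455.
Subtract solutions that violate a single cap (substitute x_i' = x_i − (cap_i+1)): x_1 ≥ 8 gives C(7,3) = 35; x_2 ≥ 3 gives C(12,3) = 220; x_3 ≥ 9 gives C(6,3) = 20; x_4 ≥ 8 gives C(7,3) = 35. Together 310.
Add back pairs where two caps are both exceeded: 4 + 0 + 0 + 1 + 4 + 0 = 9.
By inclusion–exclusion the count is 455 − 310 + 9 = 154.

154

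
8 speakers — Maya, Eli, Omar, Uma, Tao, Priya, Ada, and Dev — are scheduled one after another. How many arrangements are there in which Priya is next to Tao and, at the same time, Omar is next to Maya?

Treat {Priya,Tao} as one block (2 orders) and {Omar,Maya} as another (2 orders).
That leaves 6 units to arrange: 2 × 2 × 6! = 4 × 720 = 2880.

2880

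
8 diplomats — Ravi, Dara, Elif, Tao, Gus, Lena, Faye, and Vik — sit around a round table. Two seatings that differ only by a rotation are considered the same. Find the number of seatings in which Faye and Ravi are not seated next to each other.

3600

All circular seatings of 8 people number (7)! = 5040.
Seatings with Faye beside Ravi: treat them as a block with 2 internal orders, giving 2 × (6)! = 1440.
Subtracting, 5040 − 1440 = 3600.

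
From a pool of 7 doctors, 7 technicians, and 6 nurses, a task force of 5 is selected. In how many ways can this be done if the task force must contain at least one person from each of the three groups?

10976

With no constraint there are C(20,5) = 15504 possible selections.
Subtract selections that omit an entire group: no doctors → C(13,5) = 1287; no technicians → C(13,5) = 1287; no nurses → C(14,5) = 2002.
Add back selections omitting two groups (i.e. drawn from a single group): C(7,5) + C(7,5) + C(6,5) = 48.
By inclusion–exclusion: 15504 − 4576 + 48 = 10976.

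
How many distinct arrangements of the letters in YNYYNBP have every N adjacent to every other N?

120

Treat the 2 copies of N as a single block. The multiset to arrange is then {NN, B, P, Y, Y, Y}, 6 items in all.
That gives (6)!/(3!) = 120 arrangements.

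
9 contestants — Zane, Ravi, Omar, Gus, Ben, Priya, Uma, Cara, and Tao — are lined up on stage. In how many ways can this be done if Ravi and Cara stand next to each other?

Treat {Ravi, Cara} as a single unit. There are 8 units to order, and the pair itself can be ordered 2 ways.
That gives 2 × 8! = 2 × 40320 = 80640.

80640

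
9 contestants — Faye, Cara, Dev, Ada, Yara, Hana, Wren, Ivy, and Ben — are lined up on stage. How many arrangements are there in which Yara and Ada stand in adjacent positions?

Glue Yara and Ada into one block (2 internal orders), leaving 8 units to arrange in a row.
That gives 2 × 8! = 2 × 40320 = 80640.

80640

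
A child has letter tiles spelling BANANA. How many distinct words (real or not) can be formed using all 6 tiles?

BANANA has 6 letters with A appearing 3 times and N appearing twice.
So there are 6! / (3!·2!) = 60 distinguishable arrangements.

60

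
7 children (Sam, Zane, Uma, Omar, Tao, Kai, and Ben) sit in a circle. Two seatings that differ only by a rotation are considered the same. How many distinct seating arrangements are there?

Around a circle, 7 distinct people have 7!/7 = (6)! = 720 rotationally distinct seatings.

720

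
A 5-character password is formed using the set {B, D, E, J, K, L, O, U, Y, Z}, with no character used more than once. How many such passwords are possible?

30240

With no repetition, fill the 5 characters in order: 10 choices, then 9, down to 6.
That product is 10 × 9 × 8 × 7 × 6 = 30240.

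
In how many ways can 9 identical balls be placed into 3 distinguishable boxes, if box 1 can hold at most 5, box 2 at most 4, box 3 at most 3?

Without the upper bounds there are C(11,2) = 55 ways to split 9 among 3 boxes.
Subtract solutions that violate a single cap (substitute x_i' = x_i − (cap_i+1)): x_1 ≥ 6 gives C(5,2) = 10; x_2 ≥ 5 gives C(6,2) = 15; x_3 ≥ 4 gives C(7,2) = 21. Together 46.
Add back pairs where two caps are both exceeded: 0 + 0 + 1 = 1.
By inclusion–exclusion the count is 55 − 46 + 1 = 10.

10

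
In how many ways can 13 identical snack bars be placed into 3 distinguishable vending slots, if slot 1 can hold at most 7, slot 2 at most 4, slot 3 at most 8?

By stars and bars, unrestricted non-negative solutions to x_1+…+x_3 = 13 number C(13+2,2) = 105.
Subtract solutions that violate a single cap (substitute x_i' = x_i − (cap_i+1)): x_1 ≥ 8 gives C(7,2) = 21; x_2 ≥ 5 gives C(10,2) = 45; x_3 ≥ 9 gives C(6,2) = 15. Together 81.
Add back pairs where two caps are both exceeded: 1 + 0 + 0 = 1.
By inclusion–exclusion the count is 105 − 81 + 1 = 25.

25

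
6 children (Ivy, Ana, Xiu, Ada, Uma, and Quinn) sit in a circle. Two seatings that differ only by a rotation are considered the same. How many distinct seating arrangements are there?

120

Seat Ivy anywhere (absorbing the rotational symmetry), then permute the other 5: (5)! = 120.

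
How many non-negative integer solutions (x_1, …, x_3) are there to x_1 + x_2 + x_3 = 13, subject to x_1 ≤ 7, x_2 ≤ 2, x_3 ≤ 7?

Ignoring the caps, the number of non-negative solutions to x_1+…+x_3 = 13 is C(15,2) = 105.
Subtract solutions that violate a single cap (substitute x_i' = x_i − (cap_i+1)): x_1 ≥ 8 gives C(7,2) = 21; x_2 ≥ 3 gives C(12,2) = 66; x_3 ≥ 8 gives C(7,2) = 21. Together 108.
Add back pairs where two caps are both exceeded: 6 + 0 + 6 = 12.
By inclusion–exclusion the count is 105 − 108 + 12 = 9.

9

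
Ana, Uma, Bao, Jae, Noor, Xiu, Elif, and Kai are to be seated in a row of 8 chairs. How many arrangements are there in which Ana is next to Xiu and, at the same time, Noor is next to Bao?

2880

Treat {Ana,Xiu} as one block (2 orders) and {Noor,Bao} as another (2 orders).
That leaves 6 units to arrange: 2 × 2 × 6! = 4 × 720 = 2880.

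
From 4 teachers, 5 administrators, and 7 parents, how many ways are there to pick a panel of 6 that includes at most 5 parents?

Split by how many parents are chosen (0 through 5).
Sum: C(7,0)·C(9,6) + C(7,1)·C(9,5) + C(7,2)·C(9,4) + C(7,3)·C(9,3) + C(7,4)·C(9,2) + C(7,5)·C(9,1) = 84 + 882 + 2646 + 2940 + 1260 + 189 = 8001.

8001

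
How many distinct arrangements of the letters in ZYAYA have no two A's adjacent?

18

There are 5!/(2!·2!) = 30 arrangements of ZYAYA in total.
Arrangements with the A's together: treat AA as one letter, giving (4)!/(2!) = 12.
Hence 30 − 12 = 18.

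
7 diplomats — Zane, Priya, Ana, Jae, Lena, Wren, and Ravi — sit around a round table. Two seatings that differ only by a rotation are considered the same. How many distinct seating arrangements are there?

720

Seat Zane anywhere (absorbing the rotational symmetry), then permute the other 6: (6)! = 720.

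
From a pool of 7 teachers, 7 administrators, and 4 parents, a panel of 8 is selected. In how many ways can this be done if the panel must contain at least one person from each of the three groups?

40425

Unrestricted: C(18,8) = 43758 ways to pick any 8 of the 18.
Selections missing a whole group: no teachers → C(11,8) = 165; no administrators → C(11,8) = 165; no parents → C(14,8) = 3003.
Add back selections omitting two groups (i.e. drawn from a single group): C(7,8) + C(7,8) + C(4,8) = 0.
By inclusion–exclusion: 43758 − 3333 + 0 = 40425.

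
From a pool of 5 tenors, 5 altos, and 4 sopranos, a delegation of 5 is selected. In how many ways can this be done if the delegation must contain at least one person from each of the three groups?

1500

Total 5-person selections from all 14: C(14,5) = 2002.
Subtract selections that omit an entire group: no tenors → C(9,5) = 126; no altos → C(9,5) = 126; no sopranos → C(10,5) = 252.
Add back selections omitting two groups (i.e. drawn from a single group): C(5,5) + C(5,5) + C(4,5) = 2.
By inclusion–exclusion: 2002 − 504 + 2 = 1500.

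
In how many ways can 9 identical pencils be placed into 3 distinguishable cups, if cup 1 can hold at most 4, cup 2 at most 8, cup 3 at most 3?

By stars and bars, unrestricted non-negative solutions to x_1+…+x_3 = 9 number C(9+2,2) = 55.
Subtract solutions that violate a single cap (substitute x_i' = x_i − (cap_i+1)): x_1 ≥ 5 gives C(6,2) = 15; x_2 ≥ 9 gives C(2,2) = 1; x_3 ≥ 4 gives C(7,2) = 21. Together 37.
Add back pairs where two caps are both exceeded: 0 + 1 + 0 = 1.
By inclusion–exclusion the count is 55 − 37 + 1 = 19.

19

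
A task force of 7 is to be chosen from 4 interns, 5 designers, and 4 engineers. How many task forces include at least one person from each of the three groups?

Unrestricted: C(13,7) = 1716 ways to pick any 7 of the 13.
Selections missing a whole group: no interns → C(9,7) = 36; no designers → C(8,7) = 8; no engineers → C(9,7) = 36.
Add back selections omitting two groups (i.e. drawn from a single group): C(4,7) + C(5,7) + C(4,7) = 0.
By inclusion–exclusion: 1716 − 80 + 0 = 1636.

1636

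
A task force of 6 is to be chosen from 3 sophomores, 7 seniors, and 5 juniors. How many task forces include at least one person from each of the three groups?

With no constraint there are C(15,6) = 5005 possible selections.
Subtract selections that omit an entire group: no sophomores → C(12,6) = 924; no seniors → C(8,6) = 28; no juniors → C(10,6) = 210.
Add back selections omitting two groups (i.e. drawn from a single group): C(3,6) + C(7,6) + C(5,6) = 7.
By inclusion–exclusion: 5005 − 1162 + 7 = 3850.

3850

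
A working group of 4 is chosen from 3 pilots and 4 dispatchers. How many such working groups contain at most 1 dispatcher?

Split by how many dispatchers are chosen (0 through 1).
Sum: C(4,0)·C(3,4) + C(4,1)·C(3,3) = 0 + 4 = 4.

4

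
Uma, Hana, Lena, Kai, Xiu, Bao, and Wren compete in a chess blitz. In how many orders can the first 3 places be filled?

There are 7 choices for 1st place, 6 for 2nd, and 5 for 3rd.
That gives 7 × 6 × 5 = 210.

210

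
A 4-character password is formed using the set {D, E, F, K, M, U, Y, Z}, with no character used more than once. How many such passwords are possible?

1680

This is a permutation of 4 out of 8: P(8,4) = 8!/4!.
That product is 8 × 7 × 6 × 5 = 1680.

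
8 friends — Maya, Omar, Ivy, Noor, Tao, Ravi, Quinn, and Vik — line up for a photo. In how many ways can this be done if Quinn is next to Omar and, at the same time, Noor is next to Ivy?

Treat {Quinn,Omar} as one block (2 orders) and {Noor,Ivy} as another (2 orders).
That leaves 6 units to arrange: 2 × 2 × 6! = 4 × 720 = 2880.

2880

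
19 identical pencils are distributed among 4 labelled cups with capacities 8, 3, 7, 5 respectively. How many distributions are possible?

Without the upper bounds there are C(22,3) = 1540 ways to split 19 among 4 cups.
Subtract solutions that violate a single cap (substitute x_i' = x_i − (cap_i+1)): x_1 ≥ 9 gives C(13,3) = 286; x_2 ≥ 4 gives C(18,3) = 816; x_3 ≥ 8 gives C(14,3) = 364; x_4 ≥ 6 gives C(16,3) = 560. Together 2026.
Add back pairs where two caps are both exceeded: 84 + 10 + 35 + 120 + 220 + 56 = 525.
Subtract triples: 0 + 1 + 0 + 4 = 5.
By inclusion–exclusion the count is 1540 − 2026 + 525 − 5 = 34.

34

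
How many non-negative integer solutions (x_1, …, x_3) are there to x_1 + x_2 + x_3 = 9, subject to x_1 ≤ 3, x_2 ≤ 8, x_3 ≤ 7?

By stars and bars, unrestricted non-negative solutions to x_1+…+x_3 = 9 number C(9+2,2) = 55.
Subtract solutions that violate a single cap (substitute x_i' = x_i − (cap_i+1)): x_1 ≥ 4 gives C(7,2) = 21; x_2 ≥ 9 gives C(2,2) = 1; x_3 ≥ 8 gives C(3,2) = 3. Together 25.
No two caps can be exceeded simultaneously, so the pair terms are all 0.
By inclusion–exclusion the count is 55 − 25 + 0 = 30.

30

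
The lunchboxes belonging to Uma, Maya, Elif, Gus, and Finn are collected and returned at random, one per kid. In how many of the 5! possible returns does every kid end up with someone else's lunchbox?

Let Aᵢ be the assignments in which kid i gets their own lunchbox. We want the size of the complement of A₁∪…∪A_5.
By inclusion–exclusion this is Σ_{j=0}^{5} (−1)^j C(5,j)·(5−j)!.
Computing: 120 − 120 + 60 − 20 + 5 − 1 = 44.

44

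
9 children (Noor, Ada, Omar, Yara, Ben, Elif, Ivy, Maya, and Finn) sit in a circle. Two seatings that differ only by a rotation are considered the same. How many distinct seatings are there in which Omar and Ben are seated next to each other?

10080

Glue Omar and Ben into a block (2 internal orders). Seating 8 units around a circle gives (7)! arrangements.
So 2 × (7)! = 2 × 5040 = 10080.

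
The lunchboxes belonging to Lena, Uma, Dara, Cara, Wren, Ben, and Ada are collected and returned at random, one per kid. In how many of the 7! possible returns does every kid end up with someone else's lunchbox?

This is the derangement count D_7: permutations of 7 items with no fixed point.
By inclusion–exclusion this is Σ_{j=0}^{7} (−1)^j C(7,j)·(7−j)!.
Computing: 5040 − 5040 + 2520 − 840 + 210 − 42 + 7 − 1 = 1854.

1854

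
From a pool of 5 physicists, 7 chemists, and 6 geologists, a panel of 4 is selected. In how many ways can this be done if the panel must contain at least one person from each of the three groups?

Unrestricted: C(18,4) = 3060 ways to pick any 4 of the 18.
Subtract selections that omit an entire group: no physicists → C(13,4) = 715; no chemists → C(11,4) = 330; no geologists → C(12,4) = 495.
Add back selections omitting two groups (i.e. drawn from a single group): C(5,4) + C(7,4) + C(6,4) = 55.
By inclusion–exclusion: 3060 − 1540 + 55 = 1575.

1575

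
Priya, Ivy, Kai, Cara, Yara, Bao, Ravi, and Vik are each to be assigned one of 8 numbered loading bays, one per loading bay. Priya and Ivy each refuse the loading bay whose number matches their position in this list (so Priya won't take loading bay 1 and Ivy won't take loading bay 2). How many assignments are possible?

30960

Let Aᵢ (for i ∈ {1, 2}) be the placements that put person i in their forbidden loading bay. Any j of these fix j positions, leaving (8−j)! ways to fill the rest, and there are C(2,j) ways to pick which j.
By inclusion–exclusion, the number of valid placements is Σ_{j=0}^{2} (−1)^j C(2,j)·(8−j)!.
Computing: 40320 − 10080 + 720 = 30960.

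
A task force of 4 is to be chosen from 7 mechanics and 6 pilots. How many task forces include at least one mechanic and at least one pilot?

With no constraint there are C(13,4) = 715 possible selections.
Subtract selections that omit an entire group: no mechanics → C(6,4) = 15; no pilots → C(7,4) = 35.
Both groups omitted at once is impossible, so 715 − 50 = 665.

665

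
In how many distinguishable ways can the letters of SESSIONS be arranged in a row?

The 8 letters of SESSIONS have repeats: S appearing 4 times.
Dividing 8! = 40320 by 4! = 24 for the repeated letters gives 1680.

1680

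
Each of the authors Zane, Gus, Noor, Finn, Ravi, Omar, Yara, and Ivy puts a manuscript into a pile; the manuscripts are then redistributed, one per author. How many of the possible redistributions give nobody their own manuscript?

14833

Count assignments avoiding every fixed point. For any j of the 8 authors fixed to their own manuscript, the other 8−j can be arranged in (8−j)! ways.
By inclusion–exclusion this is Σ_{j=0}^{8} (−1)^j C(8,j)·(8−j)!.
Computing: 40320 − 40320 + 20160 − 6720 + 1680 − 336 + 56 − 8 + 1 = 14833.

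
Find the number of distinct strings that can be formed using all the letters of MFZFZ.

The 5 letters of MFZFZ have repeats: F appearing twice and Z appearing twice.
Dividing 5! = 120 by 2!·2! = 4 for the repeated letters gives 30.

30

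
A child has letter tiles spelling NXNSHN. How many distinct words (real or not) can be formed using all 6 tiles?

NXNSHN has 6 letters with N appearing 3 times.
Dividing 6! = 720 by 3! = 6 for the repeated letters gives 120.

120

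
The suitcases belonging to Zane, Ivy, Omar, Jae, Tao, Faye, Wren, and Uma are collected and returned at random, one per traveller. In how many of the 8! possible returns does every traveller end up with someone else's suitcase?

Let Aᵢ be the assignments in which traveller i gets their own suitcase. We want the size of the complement of A₁∪…∪A_8.
By inclusion–exclusion this is Σ_{j=0}^{8} (−1)^j C(8,j)·(8−j)!.
Computing: 40320 − 40320 + 20160 − 6720 + 1680 − 336 + 56 − 8 + 1 = 14833.

14833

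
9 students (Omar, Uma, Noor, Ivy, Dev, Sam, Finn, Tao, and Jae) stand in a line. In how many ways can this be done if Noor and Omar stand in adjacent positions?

80640

Treat {Noor, Omar} as a single unit. There are 8 units to order, and the pair itself can be ordered 2 ways.
So the count is 2·(8)! = 80640.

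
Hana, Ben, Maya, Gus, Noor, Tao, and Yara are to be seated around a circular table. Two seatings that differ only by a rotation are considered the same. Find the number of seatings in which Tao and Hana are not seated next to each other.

All circular seatings of 7 people number (6)! = 720.
Seatings with Tao beside Hana: treat them as a block with 2 internal orders, giving 2 × (5)! = 240.
Subtracting, 720 − 240 = 480.

480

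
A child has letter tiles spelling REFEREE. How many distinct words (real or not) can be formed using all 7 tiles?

Letter multiplicities in REFEREE: E×4, F×1, R×2.
Dividing 7! = 5040 by 4!·2! = 48 for the repeated letters gives 105.

105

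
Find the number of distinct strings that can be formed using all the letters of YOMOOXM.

420

The 7 letters of YOMOOXM have repeats: M appearing twice and O appearing 3 times.
The number of distinct arrangements is 7!/(3!·2!) = 5040/12 = 420.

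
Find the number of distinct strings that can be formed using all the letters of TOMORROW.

3360

The 8 letters of TOMORROW have repeats: O appearing 3 times and R appearing twice.
Dividing 8! = 40320 by 3!·2! = 12 for the repeated letters gives 3360.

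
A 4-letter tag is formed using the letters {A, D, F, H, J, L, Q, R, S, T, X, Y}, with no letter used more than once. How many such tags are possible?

11880

With no repetition, fill the 4 letters in order: 12 choices, then 11, down to 9.
12 × 11 × 10 × 9 = 11880.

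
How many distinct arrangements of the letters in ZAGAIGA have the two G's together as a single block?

120

Treat the 2 copies of G as a single block. The multiset to arrange is then {GG, A, A, A, I, Z}, 6 items in all.
That gives (6)!/(3!) = 120 arrangements.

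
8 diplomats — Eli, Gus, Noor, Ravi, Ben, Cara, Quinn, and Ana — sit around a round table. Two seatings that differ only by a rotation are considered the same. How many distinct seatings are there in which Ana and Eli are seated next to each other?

Glue Ana and Eli into a block (2 internal orders). Seating 7 units around a circle gives (6)! arrangements.
So 2 × (6)! = 2 × 720 = 1440.

1440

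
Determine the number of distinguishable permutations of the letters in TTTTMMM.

35

TTTTMMM has 7 letters with M appearing 3 times and T appearing 4 times.
Dividing 7! = 5040 by 4!·3! = 144 for the repeated letters gives 35.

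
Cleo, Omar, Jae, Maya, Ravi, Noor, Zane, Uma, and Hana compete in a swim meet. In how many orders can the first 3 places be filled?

504

This is an ordered selection of 3 from 9: P(9,3).
That gives 9 × 8 × 7 = 504.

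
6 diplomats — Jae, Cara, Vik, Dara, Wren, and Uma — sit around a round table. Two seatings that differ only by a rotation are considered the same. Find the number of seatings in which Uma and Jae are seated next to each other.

Treat {Uma, Jae} as one unit (2 internal orders) and seat the resulting 5 units around the table: (4)! circular arrangements.
So 2 × (4)! = 2 × 24 = 48.

48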